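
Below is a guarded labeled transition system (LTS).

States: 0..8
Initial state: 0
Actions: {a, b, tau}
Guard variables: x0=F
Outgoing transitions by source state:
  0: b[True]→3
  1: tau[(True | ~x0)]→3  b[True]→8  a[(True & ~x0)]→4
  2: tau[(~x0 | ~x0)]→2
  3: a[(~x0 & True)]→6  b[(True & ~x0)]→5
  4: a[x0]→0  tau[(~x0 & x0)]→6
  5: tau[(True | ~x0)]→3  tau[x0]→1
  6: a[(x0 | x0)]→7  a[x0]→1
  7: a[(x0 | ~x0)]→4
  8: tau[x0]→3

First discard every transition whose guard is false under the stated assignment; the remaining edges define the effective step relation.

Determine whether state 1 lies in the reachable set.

Guard filter leaves 9 enabled edge(s).
L0 = {0}
L1 = {3}  cumulative {0,3}
L2 = {5,6}  cumulative {0,3,5,6}
Reach set: {0,3,5,6}

Answer: UNREACHABLE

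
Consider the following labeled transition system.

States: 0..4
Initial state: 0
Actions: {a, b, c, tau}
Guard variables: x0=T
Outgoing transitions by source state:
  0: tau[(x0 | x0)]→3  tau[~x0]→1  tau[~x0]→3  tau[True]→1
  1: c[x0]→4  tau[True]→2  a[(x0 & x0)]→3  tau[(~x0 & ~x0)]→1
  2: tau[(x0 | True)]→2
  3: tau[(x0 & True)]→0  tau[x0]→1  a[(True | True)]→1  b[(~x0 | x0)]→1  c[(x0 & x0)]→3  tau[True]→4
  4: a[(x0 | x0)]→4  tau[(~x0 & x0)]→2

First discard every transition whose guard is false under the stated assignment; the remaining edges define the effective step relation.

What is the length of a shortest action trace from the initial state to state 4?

Layered search for 4:
  L0 = {0}
  L1 = {1,3}
  L2 = {2,4}
4 enters at depth 2; path tau·c

Answer: 2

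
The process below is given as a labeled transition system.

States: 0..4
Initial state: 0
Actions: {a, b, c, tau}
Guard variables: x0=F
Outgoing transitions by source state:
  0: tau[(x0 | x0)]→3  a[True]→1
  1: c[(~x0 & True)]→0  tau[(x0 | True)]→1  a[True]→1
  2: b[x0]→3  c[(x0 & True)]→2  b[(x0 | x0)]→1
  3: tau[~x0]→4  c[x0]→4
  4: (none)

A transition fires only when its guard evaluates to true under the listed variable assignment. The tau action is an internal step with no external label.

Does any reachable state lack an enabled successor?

Reachable = {0,1}
  0: a→1  [deg 1]
  1: a→1  c→0  tau→1  [deg 3]

Answer: DEADLOCK-FREE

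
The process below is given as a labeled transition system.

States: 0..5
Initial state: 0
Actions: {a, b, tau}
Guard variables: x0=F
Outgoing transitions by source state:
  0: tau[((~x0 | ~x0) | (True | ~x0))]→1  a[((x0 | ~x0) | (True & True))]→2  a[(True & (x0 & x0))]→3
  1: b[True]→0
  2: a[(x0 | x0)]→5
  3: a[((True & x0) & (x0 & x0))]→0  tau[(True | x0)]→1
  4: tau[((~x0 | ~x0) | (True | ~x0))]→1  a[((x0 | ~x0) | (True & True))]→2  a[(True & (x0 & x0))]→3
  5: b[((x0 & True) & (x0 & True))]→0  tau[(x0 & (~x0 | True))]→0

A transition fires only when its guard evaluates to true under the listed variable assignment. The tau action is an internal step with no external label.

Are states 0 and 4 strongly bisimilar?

Compute ~ classes (split until stable):
  round 0: {{0,1,2,3,4,5}}
  round 1: {{0,4},{1},{2,5},{3}}
4 equivalence class(es) (converged in 2)
class of 0: {0,4}; class of 4: {0,4}

Answer: BISIMILAR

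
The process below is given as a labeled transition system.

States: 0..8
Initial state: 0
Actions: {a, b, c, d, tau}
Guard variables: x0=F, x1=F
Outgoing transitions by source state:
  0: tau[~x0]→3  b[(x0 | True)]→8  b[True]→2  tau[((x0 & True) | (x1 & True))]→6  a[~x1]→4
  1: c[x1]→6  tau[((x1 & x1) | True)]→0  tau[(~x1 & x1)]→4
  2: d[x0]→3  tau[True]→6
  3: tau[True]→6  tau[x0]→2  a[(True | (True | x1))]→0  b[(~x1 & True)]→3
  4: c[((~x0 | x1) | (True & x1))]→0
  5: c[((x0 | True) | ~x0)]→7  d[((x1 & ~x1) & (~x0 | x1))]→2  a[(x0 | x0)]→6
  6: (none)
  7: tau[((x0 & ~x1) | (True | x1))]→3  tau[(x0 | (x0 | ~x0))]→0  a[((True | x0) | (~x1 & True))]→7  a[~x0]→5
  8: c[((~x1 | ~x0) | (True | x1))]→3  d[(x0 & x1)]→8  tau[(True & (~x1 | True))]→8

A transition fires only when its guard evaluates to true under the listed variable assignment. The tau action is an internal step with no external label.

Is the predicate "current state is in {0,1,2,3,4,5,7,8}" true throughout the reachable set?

Answer: INVARIANT VIOLATED at state 6

Working:
Safe = {0,1,2,3,4,5,7,8}
R = {0,2,3,4,6,8}
  0: safe
  2: safe
  3: safe
  4: safe
  6: ✗ unsafe
  8: safe
reach 6 via tau·tau — violates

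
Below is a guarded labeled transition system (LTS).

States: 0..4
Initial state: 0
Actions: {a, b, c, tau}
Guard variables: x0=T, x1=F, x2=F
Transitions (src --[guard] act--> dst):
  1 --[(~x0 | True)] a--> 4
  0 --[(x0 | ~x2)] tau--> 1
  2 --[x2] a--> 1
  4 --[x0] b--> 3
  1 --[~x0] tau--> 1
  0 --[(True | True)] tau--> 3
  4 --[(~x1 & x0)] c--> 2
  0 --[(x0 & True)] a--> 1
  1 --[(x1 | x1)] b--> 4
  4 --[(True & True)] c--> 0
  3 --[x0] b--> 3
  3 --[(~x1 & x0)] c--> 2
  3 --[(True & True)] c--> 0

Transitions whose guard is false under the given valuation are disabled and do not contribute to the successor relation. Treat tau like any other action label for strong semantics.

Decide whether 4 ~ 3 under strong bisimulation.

Answer: BISIMILAR

Working:
Compute ~ classes (split until stable):
  π0 = {{0,1,2,3,4}}
  π1 = {{0},{1},{2},{3,4}}
stable after 2 split(s): 4 block(s)
[4]={3,4}  [3]={3,4}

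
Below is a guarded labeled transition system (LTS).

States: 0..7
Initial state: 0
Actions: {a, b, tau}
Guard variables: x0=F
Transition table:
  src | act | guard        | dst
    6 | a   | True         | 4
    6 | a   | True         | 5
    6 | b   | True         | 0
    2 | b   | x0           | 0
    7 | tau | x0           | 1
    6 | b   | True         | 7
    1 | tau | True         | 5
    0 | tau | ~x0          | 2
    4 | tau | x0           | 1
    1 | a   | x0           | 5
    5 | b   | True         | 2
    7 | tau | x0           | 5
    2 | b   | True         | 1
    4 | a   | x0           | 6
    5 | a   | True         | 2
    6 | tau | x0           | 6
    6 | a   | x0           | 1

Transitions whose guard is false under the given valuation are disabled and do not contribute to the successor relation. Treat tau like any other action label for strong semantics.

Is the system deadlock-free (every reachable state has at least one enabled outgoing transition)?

Answer: DEADLOCK-FREE

Trace:
Reachable = {0,1,2,5}
  0: tau→2  [1 exit(s)]
  1: tau→5  [1 exit(s)]
  2: b→1  [1 exit(s)]
  5: a→2  b→2  [2 exit(s)]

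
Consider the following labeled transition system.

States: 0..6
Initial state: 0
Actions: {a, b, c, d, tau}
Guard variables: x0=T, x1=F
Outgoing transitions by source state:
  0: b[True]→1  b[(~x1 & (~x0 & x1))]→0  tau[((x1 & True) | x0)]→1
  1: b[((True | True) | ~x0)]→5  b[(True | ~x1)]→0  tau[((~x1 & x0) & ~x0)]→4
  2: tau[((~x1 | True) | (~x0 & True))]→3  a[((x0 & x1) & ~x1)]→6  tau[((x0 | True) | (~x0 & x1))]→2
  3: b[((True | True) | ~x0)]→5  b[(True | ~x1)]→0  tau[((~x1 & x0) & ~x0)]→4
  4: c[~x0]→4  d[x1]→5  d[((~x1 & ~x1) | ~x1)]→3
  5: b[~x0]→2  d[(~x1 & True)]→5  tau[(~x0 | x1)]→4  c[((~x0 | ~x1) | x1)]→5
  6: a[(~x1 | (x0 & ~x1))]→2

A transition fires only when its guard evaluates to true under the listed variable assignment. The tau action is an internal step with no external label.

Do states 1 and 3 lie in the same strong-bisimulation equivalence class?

Bisimulation quotient by refinement:
  round 0: {{0,1,2,3,4,5,6}}
  round 1: {{0},{1,3},{2},{4},{5},{6}}
6 equivalence class(es) (converged in 2)
class of 1: {1,3}; class of 3: {1,3}

Answer: BISIMILAR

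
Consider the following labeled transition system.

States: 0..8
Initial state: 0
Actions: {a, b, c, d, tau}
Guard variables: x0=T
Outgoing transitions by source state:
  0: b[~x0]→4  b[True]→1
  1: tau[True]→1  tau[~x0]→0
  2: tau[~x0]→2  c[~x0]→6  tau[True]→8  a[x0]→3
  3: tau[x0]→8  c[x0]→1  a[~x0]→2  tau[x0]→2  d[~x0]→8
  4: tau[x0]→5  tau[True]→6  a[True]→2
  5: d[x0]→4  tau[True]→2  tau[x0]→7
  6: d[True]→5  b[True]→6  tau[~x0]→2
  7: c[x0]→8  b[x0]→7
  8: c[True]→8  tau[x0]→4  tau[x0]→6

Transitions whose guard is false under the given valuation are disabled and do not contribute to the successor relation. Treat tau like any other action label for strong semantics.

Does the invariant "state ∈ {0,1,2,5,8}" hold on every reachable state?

Allowed set {0,1,2,5,8}
R = {0,1}
  0: ok
  1: ok

Answer: INVARIANT HOLDS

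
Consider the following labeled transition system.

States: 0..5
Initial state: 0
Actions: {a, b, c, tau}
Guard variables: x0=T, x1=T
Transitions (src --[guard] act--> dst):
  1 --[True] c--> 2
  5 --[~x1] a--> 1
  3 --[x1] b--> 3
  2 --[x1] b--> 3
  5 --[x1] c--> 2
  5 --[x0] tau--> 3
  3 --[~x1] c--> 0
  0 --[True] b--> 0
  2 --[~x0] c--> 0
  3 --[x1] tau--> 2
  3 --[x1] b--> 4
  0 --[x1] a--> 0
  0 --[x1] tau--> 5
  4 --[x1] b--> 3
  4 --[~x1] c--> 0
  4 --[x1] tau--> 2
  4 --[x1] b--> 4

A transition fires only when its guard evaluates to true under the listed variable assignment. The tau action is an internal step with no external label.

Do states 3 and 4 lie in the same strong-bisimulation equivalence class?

Answer: BISIMILAR

Analysis:
Compute ~ classes (split until stable):
  round 0: {{0,1,2,3,4,5}}
  round 1: {{0},{1},{2},{3,4},{5}}
stable after 2 split(s): 5 block(s)
[3]={3,4}  [4]={3,4}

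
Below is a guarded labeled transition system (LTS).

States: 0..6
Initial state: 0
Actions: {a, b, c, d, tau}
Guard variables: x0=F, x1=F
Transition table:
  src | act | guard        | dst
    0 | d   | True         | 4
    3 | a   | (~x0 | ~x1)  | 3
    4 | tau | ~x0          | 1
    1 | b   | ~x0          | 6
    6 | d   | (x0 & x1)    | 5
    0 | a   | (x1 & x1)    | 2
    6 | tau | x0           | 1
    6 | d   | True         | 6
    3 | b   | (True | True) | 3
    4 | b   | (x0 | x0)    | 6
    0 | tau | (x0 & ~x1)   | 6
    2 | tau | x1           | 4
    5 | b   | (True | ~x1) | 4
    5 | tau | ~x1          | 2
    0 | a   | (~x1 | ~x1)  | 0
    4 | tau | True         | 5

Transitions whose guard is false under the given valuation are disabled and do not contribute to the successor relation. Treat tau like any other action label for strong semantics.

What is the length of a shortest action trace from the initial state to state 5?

Answer: 2

Trace:
BFS to 5:
  depth 0: {0}
  depth 1: {4}
  depth 2: {1,5}
first hit 5 at d=2 via d·tau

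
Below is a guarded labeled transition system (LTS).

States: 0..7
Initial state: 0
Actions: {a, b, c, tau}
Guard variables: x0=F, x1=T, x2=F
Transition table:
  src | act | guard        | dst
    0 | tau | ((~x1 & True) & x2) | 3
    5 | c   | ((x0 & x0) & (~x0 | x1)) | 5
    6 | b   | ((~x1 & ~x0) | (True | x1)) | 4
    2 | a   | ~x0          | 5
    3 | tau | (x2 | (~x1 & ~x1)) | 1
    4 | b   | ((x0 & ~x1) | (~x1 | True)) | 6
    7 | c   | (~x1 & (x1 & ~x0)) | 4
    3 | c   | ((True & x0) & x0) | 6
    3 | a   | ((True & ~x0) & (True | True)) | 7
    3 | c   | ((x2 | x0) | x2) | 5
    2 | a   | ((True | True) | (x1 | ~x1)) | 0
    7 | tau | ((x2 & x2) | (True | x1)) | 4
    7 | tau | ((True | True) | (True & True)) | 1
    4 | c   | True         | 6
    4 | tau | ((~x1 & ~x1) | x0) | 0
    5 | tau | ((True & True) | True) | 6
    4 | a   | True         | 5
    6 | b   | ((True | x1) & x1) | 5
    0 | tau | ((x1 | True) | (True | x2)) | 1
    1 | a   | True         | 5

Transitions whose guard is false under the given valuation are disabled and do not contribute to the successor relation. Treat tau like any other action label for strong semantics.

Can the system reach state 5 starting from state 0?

After dropping false guards: 13 live edges.
depth 0: {0}
depth 1: {1}  total {0,1}
depth 2: {5}  total {0,1,5}
depth 3: {6}  total {0,1,5,6}
depth 4: {4}  total {0,1,4,5,6}
Reachable = {0,1,4,5,6}
trace reaching 5: tau·a

Answer: REACHABLE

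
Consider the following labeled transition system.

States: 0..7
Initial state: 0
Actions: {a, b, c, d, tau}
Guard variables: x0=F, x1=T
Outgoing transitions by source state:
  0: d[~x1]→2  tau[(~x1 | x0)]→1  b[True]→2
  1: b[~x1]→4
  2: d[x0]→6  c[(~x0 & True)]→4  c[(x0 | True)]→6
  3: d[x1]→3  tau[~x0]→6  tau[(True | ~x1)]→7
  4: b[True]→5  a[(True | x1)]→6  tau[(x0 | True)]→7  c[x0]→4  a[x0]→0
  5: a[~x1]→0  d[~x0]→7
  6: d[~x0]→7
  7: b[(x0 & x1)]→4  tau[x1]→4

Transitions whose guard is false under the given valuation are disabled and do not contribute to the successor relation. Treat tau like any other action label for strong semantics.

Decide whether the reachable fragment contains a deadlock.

Answer: DEADLOCK-FREE

Analysis:
Reachable = {0,2,4,5,6,7}
  0: b→2  [1 exit(s)]
  2: c→4  c→6  [2 exit(s)]
  4: a→6  b→5  tau→7  [3 exit(s)]
  5: d→7  [1 exit(s)]
  6: d→7  [1 exit(s)]
  7: tau→4  [1 exit(s)]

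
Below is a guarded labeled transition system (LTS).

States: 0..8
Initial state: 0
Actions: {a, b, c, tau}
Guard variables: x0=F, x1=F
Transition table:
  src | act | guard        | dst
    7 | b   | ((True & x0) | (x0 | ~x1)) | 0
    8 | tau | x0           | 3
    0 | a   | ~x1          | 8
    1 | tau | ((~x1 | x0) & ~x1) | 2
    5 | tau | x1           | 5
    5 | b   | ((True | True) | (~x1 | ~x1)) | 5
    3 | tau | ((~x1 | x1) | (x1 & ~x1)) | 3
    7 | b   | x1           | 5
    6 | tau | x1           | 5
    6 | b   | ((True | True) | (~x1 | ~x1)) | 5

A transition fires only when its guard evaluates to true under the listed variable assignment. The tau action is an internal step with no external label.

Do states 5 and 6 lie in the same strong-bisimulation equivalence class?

Answer: BISIMILAR

Trace:
Compute ~ classes (split until stable):
  P[0] = {{0,1,2,3,4,5,6,7,8}}
  P[1] = {{0},{1,3},{2,4,8},{5,6,7}}
  P[2] = {{0},{1},{2,4,8},{3},{5,6},{7}}
6 equivalence class(es) (converged in 3)
class of 5: {5,6}; class of 6: {5,6}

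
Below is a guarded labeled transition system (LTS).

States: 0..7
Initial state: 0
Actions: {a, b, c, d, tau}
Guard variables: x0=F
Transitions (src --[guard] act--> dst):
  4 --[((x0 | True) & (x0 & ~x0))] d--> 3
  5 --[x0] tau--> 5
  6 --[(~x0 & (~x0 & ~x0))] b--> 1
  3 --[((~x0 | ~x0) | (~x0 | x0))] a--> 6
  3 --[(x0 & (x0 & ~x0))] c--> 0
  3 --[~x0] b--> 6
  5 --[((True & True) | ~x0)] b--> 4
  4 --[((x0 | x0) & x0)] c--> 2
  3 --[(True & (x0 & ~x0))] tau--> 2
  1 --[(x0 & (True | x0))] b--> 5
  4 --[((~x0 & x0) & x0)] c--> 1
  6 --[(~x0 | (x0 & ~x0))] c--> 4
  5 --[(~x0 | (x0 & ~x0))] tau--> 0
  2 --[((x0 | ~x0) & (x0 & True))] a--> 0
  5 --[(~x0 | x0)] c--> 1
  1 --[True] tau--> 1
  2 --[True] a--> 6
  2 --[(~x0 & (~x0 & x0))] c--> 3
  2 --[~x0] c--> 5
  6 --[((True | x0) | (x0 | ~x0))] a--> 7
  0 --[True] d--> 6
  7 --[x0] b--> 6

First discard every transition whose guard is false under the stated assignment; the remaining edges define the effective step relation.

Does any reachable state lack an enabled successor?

Answer: DEADLOCK at state 4

Trace:
R = {0,1,4,6,7}
  0: d→6  [1 out]
  1: tau→1  [1 out]
  4: ∅  [deadlock]
  6: a→7  b→1  c→4  [3 out]
  7: ∅  [deadlock]
witness 4: d·c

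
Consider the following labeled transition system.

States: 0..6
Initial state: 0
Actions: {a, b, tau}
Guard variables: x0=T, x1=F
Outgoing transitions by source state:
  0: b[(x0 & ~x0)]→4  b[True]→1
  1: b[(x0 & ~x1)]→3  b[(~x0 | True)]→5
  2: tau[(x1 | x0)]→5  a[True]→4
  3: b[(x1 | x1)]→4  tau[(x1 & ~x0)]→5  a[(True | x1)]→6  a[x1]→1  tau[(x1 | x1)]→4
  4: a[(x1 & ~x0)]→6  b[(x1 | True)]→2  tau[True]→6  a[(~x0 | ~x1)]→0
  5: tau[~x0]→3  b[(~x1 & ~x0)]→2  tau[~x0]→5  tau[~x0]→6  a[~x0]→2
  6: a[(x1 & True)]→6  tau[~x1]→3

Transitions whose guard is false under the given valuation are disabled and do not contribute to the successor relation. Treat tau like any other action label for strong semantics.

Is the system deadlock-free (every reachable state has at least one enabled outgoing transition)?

Reachable = {0,1,3,5,6}
  0: b→1  [deg 1]
  1: b→3  b→5  [deg 2]
  3: a→6  [deg 1]
  5: ∅  [STUCK]
  6: tau→3  [deg 1]
Path to 5: b·b

Answer: DEADLOCK at state 5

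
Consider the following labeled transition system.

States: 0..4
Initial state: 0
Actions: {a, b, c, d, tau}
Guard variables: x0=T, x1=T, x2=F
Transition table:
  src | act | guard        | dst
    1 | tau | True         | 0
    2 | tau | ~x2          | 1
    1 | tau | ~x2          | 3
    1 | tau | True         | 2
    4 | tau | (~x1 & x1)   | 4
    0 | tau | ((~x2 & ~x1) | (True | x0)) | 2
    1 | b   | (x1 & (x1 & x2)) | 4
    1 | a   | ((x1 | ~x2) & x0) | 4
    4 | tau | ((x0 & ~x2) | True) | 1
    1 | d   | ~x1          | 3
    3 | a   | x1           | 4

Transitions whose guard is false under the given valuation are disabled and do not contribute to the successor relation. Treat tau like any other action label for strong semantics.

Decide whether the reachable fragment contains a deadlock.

Answer: DEADLOCK-FREE

Working:
R = {0,1,2,3,4}
  0: tau→2  [deg 1]
  1: a→4  tau→0  tau→2  tau→3  [deg 4]
  2: tau→1  [deg 1]
  3: a→4  [deg 1]
  4: tau→1  [deg 1]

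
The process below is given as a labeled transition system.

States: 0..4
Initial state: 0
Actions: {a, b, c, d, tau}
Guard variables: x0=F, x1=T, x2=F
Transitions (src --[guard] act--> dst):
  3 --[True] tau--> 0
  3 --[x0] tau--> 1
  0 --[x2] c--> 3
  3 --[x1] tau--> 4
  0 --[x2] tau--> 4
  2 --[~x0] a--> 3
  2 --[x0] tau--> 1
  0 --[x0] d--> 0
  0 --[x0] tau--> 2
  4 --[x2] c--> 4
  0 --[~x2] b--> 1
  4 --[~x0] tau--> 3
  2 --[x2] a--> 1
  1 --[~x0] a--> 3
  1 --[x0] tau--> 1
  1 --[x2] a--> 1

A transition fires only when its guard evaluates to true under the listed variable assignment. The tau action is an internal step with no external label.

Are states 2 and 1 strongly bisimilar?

Compute ~ classes (split until stable):
  P[0] = {{0,1,2,3,4}}
  P[1] = {{0},{1,2},{3,4}}
  P[2] = {{0},{1,2},{3},{4}}
4 equivalence class(es) (converged in 3)
class of 2: {1,2}; class of 1: {1,2}

Answer: BISIMILAR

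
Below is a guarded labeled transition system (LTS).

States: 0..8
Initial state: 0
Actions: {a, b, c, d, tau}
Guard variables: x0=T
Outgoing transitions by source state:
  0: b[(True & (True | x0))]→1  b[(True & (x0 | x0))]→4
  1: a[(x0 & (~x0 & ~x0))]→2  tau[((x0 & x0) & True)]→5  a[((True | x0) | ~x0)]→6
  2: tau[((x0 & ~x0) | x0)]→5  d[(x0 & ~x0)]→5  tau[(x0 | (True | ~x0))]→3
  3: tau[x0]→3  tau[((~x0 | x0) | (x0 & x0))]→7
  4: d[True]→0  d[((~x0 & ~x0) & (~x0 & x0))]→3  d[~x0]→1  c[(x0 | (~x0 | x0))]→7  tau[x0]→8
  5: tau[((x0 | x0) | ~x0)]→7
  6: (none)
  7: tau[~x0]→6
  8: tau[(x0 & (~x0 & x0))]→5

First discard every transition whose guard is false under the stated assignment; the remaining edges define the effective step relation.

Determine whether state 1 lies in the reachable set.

Answer: REACHABLE

Working:
Guard filter leaves 12 enabled edge(s).
Layer 0: {0}
Layer 1: {1,4}  total {0,1,4}
Layer 2: {5,6,7,8}  total {0,1,4,5,6,7,8}
Reach set: {0,1,4,5,6,7,8}
witness 1: b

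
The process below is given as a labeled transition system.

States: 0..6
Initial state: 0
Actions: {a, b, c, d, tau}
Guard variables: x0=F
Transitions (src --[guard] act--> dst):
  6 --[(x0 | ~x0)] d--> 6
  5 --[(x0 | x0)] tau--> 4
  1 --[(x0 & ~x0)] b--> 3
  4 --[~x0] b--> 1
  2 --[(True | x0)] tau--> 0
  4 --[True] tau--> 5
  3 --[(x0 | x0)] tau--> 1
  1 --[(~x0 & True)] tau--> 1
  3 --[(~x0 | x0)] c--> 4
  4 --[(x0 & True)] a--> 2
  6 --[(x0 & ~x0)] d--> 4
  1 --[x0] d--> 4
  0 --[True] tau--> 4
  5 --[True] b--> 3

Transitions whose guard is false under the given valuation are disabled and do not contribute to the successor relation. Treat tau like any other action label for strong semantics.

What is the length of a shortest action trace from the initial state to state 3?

Answer: 3

Trace:
Breadth-first toward 3:
  depth 0: {0}
  depth 1: {4}
  depth 2: {1,5}
  depth 3: {3}
depth(3)=3, e.g. tau·tau·b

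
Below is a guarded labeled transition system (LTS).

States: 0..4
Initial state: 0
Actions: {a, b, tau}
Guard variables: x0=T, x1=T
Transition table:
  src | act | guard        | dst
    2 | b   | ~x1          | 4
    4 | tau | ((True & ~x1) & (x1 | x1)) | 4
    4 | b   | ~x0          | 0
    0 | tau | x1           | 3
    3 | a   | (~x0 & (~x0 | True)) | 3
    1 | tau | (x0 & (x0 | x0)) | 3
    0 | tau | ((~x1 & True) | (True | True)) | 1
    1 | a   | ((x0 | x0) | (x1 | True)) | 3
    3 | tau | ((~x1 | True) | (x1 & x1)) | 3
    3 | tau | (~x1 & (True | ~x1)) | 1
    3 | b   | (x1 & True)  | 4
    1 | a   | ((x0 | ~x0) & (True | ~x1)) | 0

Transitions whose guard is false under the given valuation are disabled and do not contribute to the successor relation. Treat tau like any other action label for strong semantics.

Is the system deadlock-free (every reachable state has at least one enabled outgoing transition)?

Reach set: {0,1,3,4}
  0: tau→1  tau→3  [2 out]
  1: a→0  a→3  tau→3  [3 out]
  3: b→4  tau→3  [2 out]
  4: ∅  [STUCK]
Path to 4: tau·b

Answer: DEADLOCK at state 4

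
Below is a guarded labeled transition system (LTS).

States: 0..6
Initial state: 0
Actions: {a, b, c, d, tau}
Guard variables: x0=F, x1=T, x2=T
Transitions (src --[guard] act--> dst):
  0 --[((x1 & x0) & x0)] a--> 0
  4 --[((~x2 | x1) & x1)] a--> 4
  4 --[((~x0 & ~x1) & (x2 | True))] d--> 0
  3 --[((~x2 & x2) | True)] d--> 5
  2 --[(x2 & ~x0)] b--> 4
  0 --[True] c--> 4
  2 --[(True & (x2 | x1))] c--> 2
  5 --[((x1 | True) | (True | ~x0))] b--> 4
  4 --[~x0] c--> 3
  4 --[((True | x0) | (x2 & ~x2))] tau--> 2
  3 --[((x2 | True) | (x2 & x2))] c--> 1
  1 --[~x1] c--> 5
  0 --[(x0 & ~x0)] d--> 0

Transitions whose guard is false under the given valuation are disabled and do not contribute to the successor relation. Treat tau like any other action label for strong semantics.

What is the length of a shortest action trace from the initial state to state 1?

Answer: 3

Working:
BFS to 1:
  depth 0: {0}
  depth 1: {4}
  depth 2: {2,3}
  depth 3: {1,5}
depth(1)=3, e.g. c·c·c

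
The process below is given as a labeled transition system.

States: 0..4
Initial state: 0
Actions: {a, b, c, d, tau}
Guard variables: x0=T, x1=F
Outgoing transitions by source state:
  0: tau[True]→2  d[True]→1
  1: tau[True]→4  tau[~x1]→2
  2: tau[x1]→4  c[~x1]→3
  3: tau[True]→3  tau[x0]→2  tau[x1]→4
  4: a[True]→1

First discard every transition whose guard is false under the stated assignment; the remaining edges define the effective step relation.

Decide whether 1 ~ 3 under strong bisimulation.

Bisimulation quotient by refinement:
  π0 = {{0,1,2,3,4}}
  π1 = {{0},{1,3},{2},{4}}
  π2 = {{0},{1},{2},{3},{4}}
Fixed point at round 3; 5 class(es).
class of 1: {1}; class of 3: {3}

Answer: NOT BISIMILAR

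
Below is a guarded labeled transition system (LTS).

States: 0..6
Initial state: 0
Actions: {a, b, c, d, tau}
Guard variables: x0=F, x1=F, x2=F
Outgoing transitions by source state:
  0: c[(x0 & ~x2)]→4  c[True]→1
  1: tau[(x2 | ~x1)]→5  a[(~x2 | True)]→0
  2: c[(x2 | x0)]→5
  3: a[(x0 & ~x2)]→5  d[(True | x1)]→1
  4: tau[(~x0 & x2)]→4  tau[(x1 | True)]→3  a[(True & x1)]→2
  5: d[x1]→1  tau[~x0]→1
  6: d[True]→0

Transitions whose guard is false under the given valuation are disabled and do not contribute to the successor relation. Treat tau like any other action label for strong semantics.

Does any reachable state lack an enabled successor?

Answer: DEADLOCK-FREE

Working:
Reach set: {0,1,5}
  0: c→1  [1 out]
  1: a→0  tau→5  [2 out]
  5: tau→1  [1 out]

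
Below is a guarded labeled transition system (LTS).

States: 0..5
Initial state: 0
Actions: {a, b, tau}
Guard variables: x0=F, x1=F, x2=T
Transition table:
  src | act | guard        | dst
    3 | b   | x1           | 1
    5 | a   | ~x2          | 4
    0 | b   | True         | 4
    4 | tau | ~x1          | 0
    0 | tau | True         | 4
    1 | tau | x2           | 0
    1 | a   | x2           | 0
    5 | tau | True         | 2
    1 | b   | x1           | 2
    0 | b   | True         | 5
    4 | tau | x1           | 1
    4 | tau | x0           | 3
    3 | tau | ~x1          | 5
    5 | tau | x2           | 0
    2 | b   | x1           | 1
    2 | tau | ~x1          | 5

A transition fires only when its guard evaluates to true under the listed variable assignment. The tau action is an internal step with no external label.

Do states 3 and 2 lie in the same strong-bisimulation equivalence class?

Answer: BISIMILAR

Working:
Refine partition for ~:
  π0 = {{0,1,2,3,4,5}}
  π1 = {{0},{1},{2,3,4,5}}
  π2 = {{0},{1},{2,3},{4},{5}}
Fixed point at round 3; 5 class(es).
[3]={2,3}  [2]={2,3}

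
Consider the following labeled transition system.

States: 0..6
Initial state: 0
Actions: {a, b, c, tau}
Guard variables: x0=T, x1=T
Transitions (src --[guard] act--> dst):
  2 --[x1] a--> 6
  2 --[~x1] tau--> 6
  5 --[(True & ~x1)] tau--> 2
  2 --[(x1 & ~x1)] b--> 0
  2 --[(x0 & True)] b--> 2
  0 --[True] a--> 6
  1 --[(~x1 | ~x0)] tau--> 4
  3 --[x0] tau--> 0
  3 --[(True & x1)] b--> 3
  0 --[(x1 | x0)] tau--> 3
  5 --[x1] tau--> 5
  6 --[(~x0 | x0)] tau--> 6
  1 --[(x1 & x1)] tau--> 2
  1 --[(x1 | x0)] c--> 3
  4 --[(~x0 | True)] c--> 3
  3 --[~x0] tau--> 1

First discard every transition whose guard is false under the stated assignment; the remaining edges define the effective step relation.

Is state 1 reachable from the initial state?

11 transition(s) survive guard evaluation.
Layer 0: {0}
Layer 1: {3,6}  total {0,3,6}
Reachable = {0,3,6}

Answer: UNREACHABLE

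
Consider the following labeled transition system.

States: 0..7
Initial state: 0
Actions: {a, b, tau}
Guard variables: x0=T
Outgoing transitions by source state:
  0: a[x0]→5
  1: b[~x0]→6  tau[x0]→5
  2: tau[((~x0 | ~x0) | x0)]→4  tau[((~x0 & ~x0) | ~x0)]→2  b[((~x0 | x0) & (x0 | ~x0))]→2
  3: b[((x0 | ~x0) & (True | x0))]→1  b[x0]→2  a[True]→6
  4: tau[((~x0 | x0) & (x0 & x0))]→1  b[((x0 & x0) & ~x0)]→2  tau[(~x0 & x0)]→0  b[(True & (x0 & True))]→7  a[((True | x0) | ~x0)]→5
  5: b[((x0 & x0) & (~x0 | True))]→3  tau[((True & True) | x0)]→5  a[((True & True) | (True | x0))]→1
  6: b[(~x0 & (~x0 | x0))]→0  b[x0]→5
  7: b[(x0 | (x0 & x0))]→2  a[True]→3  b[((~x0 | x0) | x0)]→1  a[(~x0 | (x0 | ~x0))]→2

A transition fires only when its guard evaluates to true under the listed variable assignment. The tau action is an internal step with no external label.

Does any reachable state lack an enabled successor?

Reachable = {0,1,2,3,4,5,6,7}
  0: a→5  [deg 1]
  1: tau→5  [deg 1]
  2: b→2  tau→4  [deg 2]
  3: a→6  b→1  b→2  [deg 3]
  4: a→5  b→7  tau→1  [deg 3]
  5: a→1  b→3  tau→5  [deg 3]
  6: b→5  [deg 1]
  7: a→2  a→3  b→1  b→2  [deg 4]

Answer: DEADLOCK-FREE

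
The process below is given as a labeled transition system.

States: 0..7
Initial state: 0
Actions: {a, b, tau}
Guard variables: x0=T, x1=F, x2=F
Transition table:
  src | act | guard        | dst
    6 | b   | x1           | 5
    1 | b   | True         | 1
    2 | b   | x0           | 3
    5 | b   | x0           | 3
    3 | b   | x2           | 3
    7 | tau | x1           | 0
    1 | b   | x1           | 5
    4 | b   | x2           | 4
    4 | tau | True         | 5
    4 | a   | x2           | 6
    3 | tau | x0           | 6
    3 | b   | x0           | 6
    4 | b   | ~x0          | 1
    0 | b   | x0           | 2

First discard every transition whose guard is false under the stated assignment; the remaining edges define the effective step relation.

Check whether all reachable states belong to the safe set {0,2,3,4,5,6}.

Allowed set {0,2,3,4,5,6}
Reachable = {0,2,3,6}
  0: safe
  2: safe
  3: safe
  6: safe

Answer: INVARIANT HOLDS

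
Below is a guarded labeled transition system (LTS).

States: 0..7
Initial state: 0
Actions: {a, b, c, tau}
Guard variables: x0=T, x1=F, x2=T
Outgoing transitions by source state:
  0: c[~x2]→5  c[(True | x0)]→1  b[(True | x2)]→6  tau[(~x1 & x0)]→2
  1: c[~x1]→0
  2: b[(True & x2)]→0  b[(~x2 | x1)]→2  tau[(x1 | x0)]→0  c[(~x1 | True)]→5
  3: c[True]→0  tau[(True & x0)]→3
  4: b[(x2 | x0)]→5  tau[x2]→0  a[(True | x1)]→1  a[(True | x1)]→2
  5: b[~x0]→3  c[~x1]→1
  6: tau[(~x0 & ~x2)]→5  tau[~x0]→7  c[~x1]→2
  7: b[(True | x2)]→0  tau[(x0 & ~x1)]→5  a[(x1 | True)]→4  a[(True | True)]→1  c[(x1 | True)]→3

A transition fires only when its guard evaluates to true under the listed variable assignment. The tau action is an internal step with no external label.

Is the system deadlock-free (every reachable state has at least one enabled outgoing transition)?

Answer: DEADLOCK-FREE

Analysis:
R = {0,1,2,5,6}
  0: b→6  c→1  tau→2  [deg 3]
  1: c→0  [deg 1]
  2: b→0  c→5  tau→0  [deg 3]
  5: c→1  [deg 1]
  6: c→2  [deg 1]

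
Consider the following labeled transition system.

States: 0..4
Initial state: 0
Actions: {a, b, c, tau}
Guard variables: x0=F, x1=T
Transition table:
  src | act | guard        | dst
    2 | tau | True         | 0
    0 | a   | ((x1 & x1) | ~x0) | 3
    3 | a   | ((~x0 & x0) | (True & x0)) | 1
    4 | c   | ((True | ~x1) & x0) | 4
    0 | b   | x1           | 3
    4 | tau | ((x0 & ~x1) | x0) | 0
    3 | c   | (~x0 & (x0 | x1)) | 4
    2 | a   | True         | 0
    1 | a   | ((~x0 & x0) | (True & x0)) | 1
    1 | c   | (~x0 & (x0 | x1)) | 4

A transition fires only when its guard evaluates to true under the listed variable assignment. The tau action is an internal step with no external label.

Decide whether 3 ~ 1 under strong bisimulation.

Bisimulation quotient by refinement:
  P[0] = {{0,1,2,3,4}}
  P[1] = {{0},{1,3},{2},{4}}
4 equivalence class(es) (converged in 2)
3∈{1,3}, 1∈{1,3}

Answer: BISIMILAR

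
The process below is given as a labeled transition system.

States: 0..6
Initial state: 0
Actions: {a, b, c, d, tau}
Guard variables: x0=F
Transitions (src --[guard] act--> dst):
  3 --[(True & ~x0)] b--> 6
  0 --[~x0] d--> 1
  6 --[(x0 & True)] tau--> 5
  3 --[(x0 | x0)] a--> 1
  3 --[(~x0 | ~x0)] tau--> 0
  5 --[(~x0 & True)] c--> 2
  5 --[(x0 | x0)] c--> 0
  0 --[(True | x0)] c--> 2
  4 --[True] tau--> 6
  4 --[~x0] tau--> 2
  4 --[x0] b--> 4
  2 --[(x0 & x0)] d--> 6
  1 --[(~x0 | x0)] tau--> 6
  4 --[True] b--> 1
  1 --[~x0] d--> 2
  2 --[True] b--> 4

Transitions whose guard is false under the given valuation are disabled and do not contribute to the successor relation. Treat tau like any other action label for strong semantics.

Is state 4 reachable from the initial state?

Answer: REACHABLE

Trace:
Guard filter leaves 11 enabled edge(s).
L0 = {0}
L1 = {1,2}  total {0,1,2}
L2 = {4,6}  total {0,1,2,4,6}
Reachable = {0,1,2,4,6}
trace reaching 4: c·b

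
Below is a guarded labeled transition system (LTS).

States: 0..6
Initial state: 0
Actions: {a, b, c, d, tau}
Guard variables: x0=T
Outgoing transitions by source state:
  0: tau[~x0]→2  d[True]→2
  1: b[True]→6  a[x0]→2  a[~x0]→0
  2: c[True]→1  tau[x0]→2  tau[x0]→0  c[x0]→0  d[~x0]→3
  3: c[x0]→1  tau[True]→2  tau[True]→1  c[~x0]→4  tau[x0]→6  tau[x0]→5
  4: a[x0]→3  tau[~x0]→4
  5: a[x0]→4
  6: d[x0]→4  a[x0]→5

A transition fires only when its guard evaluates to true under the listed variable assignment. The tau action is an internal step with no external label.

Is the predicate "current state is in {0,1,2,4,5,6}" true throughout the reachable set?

Answer: INVARIANT VIOLATED at state 3

Trace:
Inv-set: {0,1,2,4,5,6}
R = {0,1,2,3,4,5,6}
  0: ok
  1: ok
  2: ok
  3: ✗ unsafe
  4: ok
  5: ok
  6: ok
reach 3 via d·c·b·d·a — violates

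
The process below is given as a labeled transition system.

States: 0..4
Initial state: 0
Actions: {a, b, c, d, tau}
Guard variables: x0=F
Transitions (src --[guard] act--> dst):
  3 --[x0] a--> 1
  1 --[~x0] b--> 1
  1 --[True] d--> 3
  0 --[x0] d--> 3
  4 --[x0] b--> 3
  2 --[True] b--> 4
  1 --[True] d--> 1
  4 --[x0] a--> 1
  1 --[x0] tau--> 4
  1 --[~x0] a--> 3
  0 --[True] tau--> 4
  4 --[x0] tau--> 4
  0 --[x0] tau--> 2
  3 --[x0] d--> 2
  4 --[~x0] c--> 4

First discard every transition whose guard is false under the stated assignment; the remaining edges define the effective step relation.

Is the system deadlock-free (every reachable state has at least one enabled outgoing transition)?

Reachable = {0,4}
  0: tau→4  [1 out]
  4: c→4  [1 out]

Answer: DEADLOCK-FREE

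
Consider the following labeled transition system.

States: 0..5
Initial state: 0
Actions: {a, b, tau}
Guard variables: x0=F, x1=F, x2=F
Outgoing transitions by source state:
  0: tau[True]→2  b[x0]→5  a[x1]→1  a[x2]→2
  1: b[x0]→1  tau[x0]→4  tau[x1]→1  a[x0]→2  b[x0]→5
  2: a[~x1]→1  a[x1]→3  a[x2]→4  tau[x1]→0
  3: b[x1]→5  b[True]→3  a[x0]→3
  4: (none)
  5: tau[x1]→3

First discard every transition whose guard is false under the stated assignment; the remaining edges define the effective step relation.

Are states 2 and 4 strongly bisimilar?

Refine partition for ~:
  π0 = {{0,1,2,3,4,5}}
  π1 = {{0},{1,4,5},{2},{3}}
stable after 2 split(s): 4 block(s)
class of 2: {2}; class of 4: {1,4,5}

Answer: NOT BISIMILAR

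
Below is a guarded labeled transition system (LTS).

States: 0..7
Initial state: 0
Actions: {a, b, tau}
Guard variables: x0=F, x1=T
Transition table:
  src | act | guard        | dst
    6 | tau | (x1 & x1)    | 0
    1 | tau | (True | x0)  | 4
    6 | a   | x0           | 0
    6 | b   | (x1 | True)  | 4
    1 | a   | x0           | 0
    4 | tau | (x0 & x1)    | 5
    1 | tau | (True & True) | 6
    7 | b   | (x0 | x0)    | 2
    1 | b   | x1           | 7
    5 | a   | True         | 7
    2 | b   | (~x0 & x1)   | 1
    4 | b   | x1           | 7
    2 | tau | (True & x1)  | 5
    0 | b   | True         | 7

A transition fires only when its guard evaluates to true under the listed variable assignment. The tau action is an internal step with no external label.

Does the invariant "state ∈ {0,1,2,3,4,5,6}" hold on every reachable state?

Answer: INVARIANT VIOLATED at state 7

Trace:
Allowed set {0,1,2,3,4,5,6}
Reach set: {0,7}
  0: ✓
  7: VIOLATES
witness against invariant: b → 7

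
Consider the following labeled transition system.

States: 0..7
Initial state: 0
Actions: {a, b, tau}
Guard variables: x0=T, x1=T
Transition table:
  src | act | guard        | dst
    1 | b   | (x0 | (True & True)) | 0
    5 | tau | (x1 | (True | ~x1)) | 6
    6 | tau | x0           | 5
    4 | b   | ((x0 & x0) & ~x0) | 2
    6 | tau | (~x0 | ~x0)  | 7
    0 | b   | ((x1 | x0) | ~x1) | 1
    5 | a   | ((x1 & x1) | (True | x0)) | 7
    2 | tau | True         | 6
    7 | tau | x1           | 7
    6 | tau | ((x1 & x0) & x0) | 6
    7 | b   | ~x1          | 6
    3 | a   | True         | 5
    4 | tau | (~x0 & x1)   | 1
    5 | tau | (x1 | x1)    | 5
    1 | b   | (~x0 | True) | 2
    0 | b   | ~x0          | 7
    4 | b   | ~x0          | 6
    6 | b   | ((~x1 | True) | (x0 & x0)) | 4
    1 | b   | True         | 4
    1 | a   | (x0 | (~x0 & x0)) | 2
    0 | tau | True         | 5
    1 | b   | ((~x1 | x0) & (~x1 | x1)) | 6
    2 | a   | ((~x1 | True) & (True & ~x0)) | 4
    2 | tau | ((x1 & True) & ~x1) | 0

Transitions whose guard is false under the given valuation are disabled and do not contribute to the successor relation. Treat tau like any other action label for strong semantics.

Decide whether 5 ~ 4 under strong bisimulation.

Compute ~ classes (split until stable):
  round 0: {{0,1,2,3,4,5,6,7}}
  round 1: {{0,6},{1},{2,7},{3},{4},{5}}
  round 2: {{0},{1},{2},{3},{4},{5},{6},{7}}
8 equivalence class(es) (converged in 3)
[5]={5}  [4]={4}

Answer: NOT BISIMILAR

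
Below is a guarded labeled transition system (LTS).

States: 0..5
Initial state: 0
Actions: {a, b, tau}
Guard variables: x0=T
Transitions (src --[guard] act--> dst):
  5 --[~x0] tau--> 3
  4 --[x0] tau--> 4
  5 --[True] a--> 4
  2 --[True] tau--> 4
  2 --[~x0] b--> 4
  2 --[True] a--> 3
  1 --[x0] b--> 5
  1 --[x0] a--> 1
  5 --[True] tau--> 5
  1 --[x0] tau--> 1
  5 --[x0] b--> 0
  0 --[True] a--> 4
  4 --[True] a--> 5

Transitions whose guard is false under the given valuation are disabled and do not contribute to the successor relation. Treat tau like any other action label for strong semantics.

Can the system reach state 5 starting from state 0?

Answer: REACHABLE

Working:
Guard filter leaves 11 enabled edge(s).
L0 = {0}
L1 = {4}  cumulative {0,4}
L2 = {5}  cumulative {0,4,5}
Reach set: {0,4,5}
witness 5: a·a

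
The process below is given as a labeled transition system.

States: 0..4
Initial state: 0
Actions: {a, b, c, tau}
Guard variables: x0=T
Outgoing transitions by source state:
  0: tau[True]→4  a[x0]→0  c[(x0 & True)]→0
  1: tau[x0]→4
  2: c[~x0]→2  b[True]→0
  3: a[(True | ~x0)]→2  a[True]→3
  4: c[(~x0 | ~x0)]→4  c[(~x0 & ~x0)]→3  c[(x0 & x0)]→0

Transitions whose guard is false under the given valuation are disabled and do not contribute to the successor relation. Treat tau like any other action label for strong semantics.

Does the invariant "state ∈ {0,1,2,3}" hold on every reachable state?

Answer: INVARIANT VIOLATED at state 4

Working:
Safe = {0,1,2,3}
Reachable = {0,4}
  0: ✓
  4: VIOLATES
reach 4 via tau — violates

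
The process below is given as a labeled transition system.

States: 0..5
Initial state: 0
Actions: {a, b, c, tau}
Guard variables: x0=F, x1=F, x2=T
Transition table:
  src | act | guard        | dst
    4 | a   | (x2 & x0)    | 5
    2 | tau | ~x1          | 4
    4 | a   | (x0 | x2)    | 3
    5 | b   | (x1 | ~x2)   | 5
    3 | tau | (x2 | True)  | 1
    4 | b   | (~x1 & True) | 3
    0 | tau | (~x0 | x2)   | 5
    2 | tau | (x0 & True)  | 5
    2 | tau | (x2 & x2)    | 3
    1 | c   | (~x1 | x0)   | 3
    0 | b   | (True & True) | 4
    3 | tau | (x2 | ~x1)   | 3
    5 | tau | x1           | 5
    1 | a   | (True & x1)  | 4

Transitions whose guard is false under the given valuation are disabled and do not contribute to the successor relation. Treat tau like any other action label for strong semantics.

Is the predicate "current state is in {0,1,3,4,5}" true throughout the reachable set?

Allowed set {0,1,3,4,5}
R = {0,1,3,4,5}
  0: safe
  1: safe
  3: safe
  4: safe
  5: safe

Answer: INVARIANT HOLDS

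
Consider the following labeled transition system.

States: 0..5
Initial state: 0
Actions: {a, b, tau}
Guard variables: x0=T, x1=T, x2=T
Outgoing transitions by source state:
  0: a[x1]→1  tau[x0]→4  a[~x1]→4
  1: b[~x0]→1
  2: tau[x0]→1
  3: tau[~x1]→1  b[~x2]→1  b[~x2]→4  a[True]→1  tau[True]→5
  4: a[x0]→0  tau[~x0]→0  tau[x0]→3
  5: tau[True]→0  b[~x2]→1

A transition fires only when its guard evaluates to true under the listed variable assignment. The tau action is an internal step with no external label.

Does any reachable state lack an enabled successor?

Reachable = {0,1,3,4,5}
  0: a→1  tau→4  [2 out]
  1: ∅  [deadlock]
  3: a→1  tau→5  [2 out]
  4: a→0  tau→3  [2 out]
  5: tau→0  [1 out]
trace reaching 1: a

Answer: DEADLOCK at state 1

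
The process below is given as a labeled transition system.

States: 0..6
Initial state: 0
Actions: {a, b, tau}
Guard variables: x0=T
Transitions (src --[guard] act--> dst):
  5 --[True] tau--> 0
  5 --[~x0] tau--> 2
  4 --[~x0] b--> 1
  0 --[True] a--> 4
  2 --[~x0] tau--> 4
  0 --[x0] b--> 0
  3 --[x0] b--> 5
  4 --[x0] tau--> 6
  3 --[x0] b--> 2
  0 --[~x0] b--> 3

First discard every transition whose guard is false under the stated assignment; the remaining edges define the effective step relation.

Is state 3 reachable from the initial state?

Guard filter leaves 6 enabled edge(s).
L0 = {0}
L1 = {4}  total {0,4}
L2 = {6}  total {0,4,6}
Reachable = {0,4,6}

Answer: UNREACHABLE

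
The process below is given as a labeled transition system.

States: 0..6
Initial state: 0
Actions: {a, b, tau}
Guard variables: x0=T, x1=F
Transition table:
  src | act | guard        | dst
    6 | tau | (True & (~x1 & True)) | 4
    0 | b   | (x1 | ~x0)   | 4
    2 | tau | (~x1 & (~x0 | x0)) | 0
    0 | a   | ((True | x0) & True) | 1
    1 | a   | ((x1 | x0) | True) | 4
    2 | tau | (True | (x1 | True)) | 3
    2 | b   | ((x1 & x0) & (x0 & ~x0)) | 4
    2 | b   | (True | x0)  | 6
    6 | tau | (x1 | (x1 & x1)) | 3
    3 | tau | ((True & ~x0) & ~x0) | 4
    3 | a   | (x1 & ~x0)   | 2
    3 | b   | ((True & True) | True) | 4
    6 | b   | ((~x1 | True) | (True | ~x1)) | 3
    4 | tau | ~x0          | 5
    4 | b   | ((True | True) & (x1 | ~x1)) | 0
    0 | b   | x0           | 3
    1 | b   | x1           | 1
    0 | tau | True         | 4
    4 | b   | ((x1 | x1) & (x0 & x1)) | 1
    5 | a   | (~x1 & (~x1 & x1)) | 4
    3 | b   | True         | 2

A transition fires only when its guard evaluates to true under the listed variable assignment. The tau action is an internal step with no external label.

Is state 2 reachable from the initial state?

After dropping false guards: 12 live edges.
depth 0: {0}
depth 1: {1,3,4}  total {0,1,3,4}
depth 2: {2}  total {0,1,2,3,4}
depth 3: {6}  total {0,1,2,3,4,6}
Reachable = {0,1,2,3,4,6}
Path to 2: b·b

Answer: REACHABLE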